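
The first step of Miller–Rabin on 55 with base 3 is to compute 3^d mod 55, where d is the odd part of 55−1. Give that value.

55 − 1 = 54 = 2^1 · 27, so d = 27.
3^1 ≡ 3 (mod 55)
3^2 ≡ 3^2 = 9 ≡ 9 (mod 55)
3^4 ≡ 9^2 = 81 ≡ 26 (mod 55)
3^8 ≡ 26^2 = 676 ≡ 16 (mod 55)
3^16 ≡ 16^2 = 256 ≡ 36 (mod 55)
27 = 16 + 8 + 2 + 1 in binary powers of 2.
So 3^27 ≡ 36 · 16 · 9 · 3 ≡ 42 (mod 55).
Squaring chain: 42; never reaches −1, so base 3 is a Miller–Rabin witness that 55 is composite.

42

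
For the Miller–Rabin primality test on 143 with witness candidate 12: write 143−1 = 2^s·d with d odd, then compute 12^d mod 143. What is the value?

12

143 − 1 = 142 = 2^1 · 71, so d = 71.
12^1 ≡ 12 (mod 143)
12^2 ≡ 12^2 = 144 ≡ 1 (mod 143)
12^4 ≡ 1^2 = 1 ≡ 1 (mod 143)
12^8 ≡ 1^2 = 1 ≡ 1 (mod 143)
12^16 ≡ 1^2 = 1 ≡ 1 (mod 143)
12^32 ≡ 1^2 = 1 ≡ 1 (mod 143)
12^64 ≡ 1^2 = 1 ≡ 1 (mod 143)
71 = 64 + 4 + 2 + 1 in binary powers of 2.
So 12^71 ≡ 1 · 1 · 1 · 12 ≡ 12 (mod 143).
Squaring chain: 12; never reaches −1, so base 12 is a Miller–Rabin witness that 143 is composite.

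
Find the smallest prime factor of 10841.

37

10841 is odd.
Digit sum 14, not divisible by 3.
Ends in 1: not divisible by 5.
7: 10841 = 7·1548 + 5
11: 10841 = 11·985 + 6
13: 10841 = 13·833 + 12
17: 10841 = 17·637 + 12
19: 10841 = 19·570 + 11
23: 10841 = 23·471 + 8
29: 10841 = 29·373 + 24
31: 10841 = 31·349 + 22
37: 10841 = 37·293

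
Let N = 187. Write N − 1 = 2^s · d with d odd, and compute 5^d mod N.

187 − 1 = 186 = 2^1 · 93, so d = 93.
5^1 ≡ 5 (mod 187)
5^2 ≡ 5^2 = 25 ≡ 25 (mod 187)
5^4 ≡ 25^2 = 625 ≡ 64 (mod 187)
5^8 ≡ 64^2 = 4096 ≡ 169 (mod 187)
5^16 ≡ 169^2 = 28561 ≡ 137 (mod 187)
5^32 ≡ 137^2 = 18769 ≡ 69 (mod 187)
5^64 ≡ 69^2 = 4761 ≡ 86 (mod 187)
93 = 64 + 16 + 8 + 4 + 1 in binary powers of 2.
So 5^93 ≡ 86 · 137 · 169 · 64 · 5 ≡ 37 (mod 187).
Squaring chain: 37; never reaches −1, so base 5 is a Miller–Rabin witness that 187 is composite.

37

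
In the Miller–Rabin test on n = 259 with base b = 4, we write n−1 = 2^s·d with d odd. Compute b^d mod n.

259 − 1 = 258 = 2^1 · 129, so d = 129.
4^1 ≡ 4 (mod 259)
4^2 ≡ 4^2 = 16 ≡ 16 (mod 259)
4^4 ≡ 16^2 = 256 ≡ 256 (mod 259)
4^8 ≡ 256^2 = 65536 ≡ 9 (mod 259)
4^16 ≡ 9^2 = 81 ≡ 81 (mod 259)
4^32 ≡ 81^2 = 6561 ≡ 86 (mod 259)
4^64 ≡ 86^2 = 7396 ≡ 144 (mod 259)
4^128 ≡ 144^2 = 20736 ≡ 16 (mod 259)
129 = 128 + 1 in binary powers of 2.
So 4^129 ≡ 16 · 4 ≡ 64 (mod 259).
Squaring chain: 64; never reaches −1, so base 4 is a Miller–Rabin witness that 259 is composite.

64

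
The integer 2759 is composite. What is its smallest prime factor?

2759 is odd.
Digit sum 23, not divisible by 3.
Ends in 9: not divisible by 5.
7: 2759 = 7·394 + 1
11: 2759 = 11·250 + 9
13: 2759 = 13·212 + 3
17: 2759 = 17·162 + 5
19: 2759 = 19·145 + 4
23: 2759 = 23·119 + 22
29: 2759 = 29·95 + 4
31: 2759 = 31·89

31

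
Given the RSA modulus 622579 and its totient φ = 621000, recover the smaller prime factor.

751

φ(n) = (p−1)(q−1) = n − (p+q) + 1, so p + q = 622579 − 621000 + 1 = 1580.
p and q are the roots of t² − 1580t + 622579 = 0.
Discriminant: 1580² − 4·622579 = 2496400 − 2490316 = 6084; √6084 = 78.
q = (1580 − 78)/2 = 751, p = (1580 + 78)/2 = 829.
Check: 751 · 829 = 622579.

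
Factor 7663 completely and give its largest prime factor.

7663 = 79 · 97
97 is prime.
So 7663 = 79 · 97; the largest prime factor is 97.

97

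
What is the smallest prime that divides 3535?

3535 is odd.
Digit sum 16, not divisible by 3.
Ends in 5: divisible by 5.

5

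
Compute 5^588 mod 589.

125

5^1 ≡ 5 (mod 589)
5^2 ≡ 5^2 = 25 ≡ 25 (mod 589)
5^4 ≡ 25^2 = 625 ≡ 36 (mod 589)
5^8 ≡ 36^2 = 1296 ≡ 118 (mod 589)
5^16 ≡ 118^2 = 13924 ≡ 377 (mod 589)
5^32 ≡ 377^2 = 142129 ≡ 180 (mod 589)
5^64 ≡ 180^2 = 32400 ≡ 5 (mod 589)
5^128 ≡ 5^2 = 25 ≡ 25 (mod 589)
5^256 ≡ 25^2 = 625 ≡ 36 (mod 589)
5^512 ≡ 36^2 = 1296 ≡ 118 (mod 589)
588 = 512 + 64 + 8 + 4 in binary powers of 2.
So 5^588 ≡ 118 · 5 · 118 · 36 ≡ 125 (mod 589).
Since 125 ≠ 1, base 5 is a Fermat witness: 589 is composite.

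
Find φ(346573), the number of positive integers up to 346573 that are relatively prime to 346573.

330720

Factor: 346573 = 41 · 79 · 107.
φ(346573) = (41−1) · (79−1) · (107−1) = 40 · 78 · 106 = 330720.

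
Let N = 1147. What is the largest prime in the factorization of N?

1147 = 31 · 37
37 is prime.
So 1147 = 31 · 37; the largest prime factor is 37.

37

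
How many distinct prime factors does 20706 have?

5

20706 = 2 · 10353
10353 = 3 · 3451
3451 = 7 · 493
493 = 17 · 29
20706 = 2 · 3 · 7 · 17 · 29, which has 5 distinct prime factors.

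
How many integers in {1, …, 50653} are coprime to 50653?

49284

Factor: 50653 = 37^3.
φ(50653) = 37^2·(37−1) = 49284.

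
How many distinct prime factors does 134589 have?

5

134589 = 3 · 44863
44863 = 7 · 6409
6409 = 13 · 493
493 = 17 · 29
134589 = 3 · 7 · 13 · 17 · 29, which has 5 distinct prime factors.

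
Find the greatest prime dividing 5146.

83

5146 = 2 · 2573
2573 = 31 · 83
83 is prime.
So 5146 = 2 · 31 · 83; the largest prime factor is 83.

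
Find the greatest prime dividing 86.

43

86 = 2 · 43
43 is prime.
So 86 = 2 · 43; the largest prime factor is 43.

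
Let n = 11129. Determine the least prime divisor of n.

31

11129 is odd.
Digit sum 14, not divisible by 3.
Ends in 9: not divisible by 5.
7: 11129 = 7·1589 + 6
11: 11129 = 11·1011 + 8
13: 11129 = 13·856 + 1
17: 11129 = 17·654 + 11
19: 11129 = 19·585 + 14
23: 11129 = 23·483 + 20
29: 11129 = 29·383 + 22
31: 11129 = 31·359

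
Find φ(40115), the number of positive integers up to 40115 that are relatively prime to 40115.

Factor: 40115 = 5 · 71 · 113.
φ(40115) = (5−1) · (71−1) · (113−1) = 4 · 70 · 112 = 31360.

31360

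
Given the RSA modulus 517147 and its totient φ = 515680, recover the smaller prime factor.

587

φ(n) = (p−1)(q−1) = n − (p+q) + 1, so p + q = 517147 − 515680 + 1 = 1468.
p and q are the roots of t² − 1468t + 517147 = 0.
Discriminant: 1468² − 4·517147 = 2155024 − 2068588 = 86436; √86436 = 294.
q = (1468 − 294)/2 = 587, p = (1468 + 294)/2 = 881.
Check: 587 · 881 = 517147.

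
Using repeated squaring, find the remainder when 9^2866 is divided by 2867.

619

9^1 ≡ 9 (mod 2867)
9^2 ≡ 9^2 = 81 ≡ 81 (mod 2867)
9^4 ≡ 81^2 = 6561 ≡ 827 (mod 2867)
9^8 ≡ 827^2 = 683929 ≡ 1583 (mod 2867)
9^16 ≡ 1583^2 = 2505889 ≡ 131 (mod 2867)
9^32 ≡ 131^2 = 17161 ≡ 2826 (mod 2867)
9^64 ≡ 2826^2 = 7986276 ≡ 1681 (mod 2867)
9^128 ≡ 1681^2 = 2825761 ≡ 1766 (mod 2867)
9^256 ≡ 1766^2 = 3118756 ≡ 2327 (mod 2867)
9^512 ≡ 2327^2 = 5414929 ≡ 2033 (mod 2867)
9^1024 ≡ 2033^2 = 4133089 ≡ 1742 (mod 2867)
9^2048 ≡ 1742^2 = 3034564 ≡ 1278 (mod 2867)
2866 = 2048 + 512 + 256 + 32 + 16 + 2 in binary powers of 2.
So 9^2866 ≡ 1278 · 2033 · 2327 · 2826 · 131 · 81 ≡ 619 (mod 2867).
Since 619 ≠ 1, base 9 is a Fermat witness: 2867 is composite.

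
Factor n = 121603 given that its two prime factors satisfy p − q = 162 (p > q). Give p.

439

Since p = q + 162, we have 121603 = q(q + 162), so q² + 162q − 121603 = 0.
Discriminant: 162² + 4·121603 = 26244 + 486412 = 512656; √512656 = 716.
q = (−162 + 716)/2 = 277, and p = q + 162 = 439.
Check: 277 · 439 = 121603.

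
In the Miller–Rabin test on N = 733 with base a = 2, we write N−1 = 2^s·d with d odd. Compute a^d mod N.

380

733 − 1 = 732 = 2^2 · 183, so d = 183.
2^1 ≡ 2 (mod 733)
2^2 ≡ 2^2 = 4 ≡ 4 (mod 733)
2^4 ≡ 4^2 = 16 ≡ 16 (mod 733)
2^8 ≡ 16^2 = 256 ≡ 256 (mod 733)
2^16 ≡ 256^2 = 65536 ≡ 299 (mod 733)
2^32 ≡ 299^2 = 89401 ≡ 708 (mod 733)
2^64 ≡ 708^2 = 501264 ≡ 625 (mod 733)
2^128 ≡ 625^2 = 390625 ≡ 669 (mod 733)
183 = 128 + 32 + 16 + 4 + 2 + 1 in binary powers of 2.
So 2^183 ≡ 669 · 708 · 299 · 16 · 4 · 2 ≡ 380 (mod 733).
Squaring chain: 380 → 732; reaches −1, so base 2 does not prove 733 composite.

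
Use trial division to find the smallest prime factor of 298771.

11

298771 is odd.
Digit sum 34, not divisible by 3.
Ends in 1: not divisible by 5.
7: 298771 = 7·42681 + 4
11: 298771 = 11·27161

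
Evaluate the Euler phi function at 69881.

Factor: 69881 = 7 · 67 · 149.
φ(69881) = (7−1) · (67−1) · (149−1) = 6 · 66 · 148 = 58608.

58608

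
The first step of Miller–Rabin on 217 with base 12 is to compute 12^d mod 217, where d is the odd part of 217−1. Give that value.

217 − 1 = 216 = 2^3 · 27, so d = 27.
12^1 ≡ 12 (mod 217)
12^2 ≡ 12^2 = 144 ≡ 144 (mod 217)
12^4 ≡ 144^2 = 20736 ≡ 121 (mod 217)
12^8 ≡ 121^2 = 14641 ≡ 102 (mod 217)
12^16 ≡ 102^2 = 10404 ≡ 205 (mod 217)
27 = 16 + 8 + 2 + 1 in binary powers of 2.
So 12^27 ≡ 205 · 102 · 144 · 12 ≡ 27 (mod 217).
Squaring chain: 27 → 78 → 8; never reaches −1, so base 12 is a Miller–Rabin witness that 217 is composite.

27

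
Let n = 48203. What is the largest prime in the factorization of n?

59

48203 = 19 · 2537
2537 = 43 · 59
59 is prime.
So 48203 = 19 · 43 · 59; the largest prime factor is 59.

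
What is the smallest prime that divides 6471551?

6471551 is odd.
Digit sum 29, not divisible by 3.
Ends in 1: not divisible by 5.
7: 6471551 = 7·924507 + 2
11: 6471551 = 11·588322 + 9
13: 6471551 = 13·497811 + 8
17: 6471551 = 17·380679 + 8
19: 6471551 = 19·340607 + 18
23: 6471551 = 23·281371 + 18
29: 6471551 = 29·223156 + 27
31: 6471551 = 31·208759 + 22
37: 6471551 = 37·174906 + 29
41: 6471551 = 41·157842 + 29
43: 6471551 = 43·150501 + 8
47: 6471551 = 47·137692 + 27
53: 6471551 = 53·122104 + 39
59: 6471551 = 59·109687 + 18
61: 6471551 = 61·106091

61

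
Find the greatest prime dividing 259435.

89

259435 = 5 · 51887
51887 = 11 · 4717
4717 = 53 · 89
89 is prime.
So 259435 = 5 · 11 · 53 · 89; the largest prime factor is 89.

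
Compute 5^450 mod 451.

122

5^1 ≡ 5 (mod 451)
5^2 ≡ 5^2 = 25 ≡ 25 (mod 451)
5^4 ≡ 25^2 = 625 ≡ 174 (mod 451)
5^8 ≡ 174^2 = 30276 ≡ 59 (mod 451)
5^16 ≡ 59^2 = 3481 ≡ 324 (mod 451)
5^32 ≡ 324^2 = 104976 ≡ 344 (mod 451)
5^64 ≡ 344^2 = 118336 ≡ 174 (mod 451)
5^128 ≡ 174^2 = 30276 ≡ 59 (mod 451)
5^256 ≡ 59^2 = 3481 ≡ 324 (mod 451)
450 = 256 + 128 + 64 + 2 in binary powers of 2.
So 5^450 ≡ 324 · 59 · 174 · 25 ≡ 122 (mod 451).
Since 122 ≠ 1, base 5 is a Fermat witness: 451 is composite.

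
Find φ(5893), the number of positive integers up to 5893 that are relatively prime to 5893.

5740

Factor: 5893 = 71 · 83.
φ(5893) = (71−1) · (83−1) = 70 · 82 = 5740.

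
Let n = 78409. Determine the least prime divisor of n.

89

78409 is odd.
Digit sum 28, not divisible by 3.
Ends in 9: not divisible by 5.
7: 78409 = 7·11201 + 2
11: 78409 = 11·7128 + 1
13: 78409 = 13·6031 + 6
17: 78409 = 17·4612 + 5
19: 78409 = 19·4126 + 15
23: 78409 = 23·3409 + 2
29: 78409 = 29·2703 + 22
31: 78409 = 31·2529 + 10
37: 78409 = 37·2119 + 6
41: 78409 = 41·1912 + 17
43: 78409 = 43·1823 + 20
47: 78409 = 47·1668 + 13
53: 78409 = 53·1479 + 22
59: 78409 = 59·1328 + 57
61: 78409 = 61·1285 + 24
67: 78409 = 67·1170 + 19
71: 78409 = 71·1104 + 25
73: 78409 = 73·1074 + 7
79: 78409 = 79·992 + 41
83: 78409 = 83·944 + 57
89: 78409 = 89·881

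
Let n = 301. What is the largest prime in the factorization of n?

301 = 7 · 43
43 is prime.
So 301 = 7 · 43; the largest prime factor is 43.

43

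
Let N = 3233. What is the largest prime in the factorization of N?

61

3233 = 53 · 61
61 is prime.
So 3233 = 53 · 61; the largest prime factor is 61.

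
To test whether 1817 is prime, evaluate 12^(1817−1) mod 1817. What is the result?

1553

12^1 ≡ 12 (mod 1817)
12^2 ≡ 12^2 = 144 ≡ 144 (mod 1817)
12^4 ≡ 144^2 = 20736 ≡ 749 (mod 1817)
12^8 ≡ 749^2 = 561001 ≡ 1365 (mod 1817)
12^16 ≡ 1365^2 = 1863225 ≡ 800 (mod 1817)
12^32 ≡ 800^2 = 640000 ≡ 416 (mod 1817)
12^64 ≡ 416^2 = 173056 ≡ 441 (mod 1817)
12^128 ≡ 441^2 = 194481 ≡ 62 (mod 1817)
12^256 ≡ 62^2 = 3844 ≡ 210 (mod 1817)
12^512 ≡ 210^2 = 44100 ≡ 492 (mod 1817)
12^1024 ≡ 492^2 = 242064 ≡ 403 (mod 1817)
1816 = 1024 + 512 + 256 + 16 + 8 in binary powers of 2.
So 12^1816 ≡ 403 · 492 · 210 · 800 · 1365 ≡ 1553 (mod 1817).
Since 1553 ≠ 1, base 12 is a Fermat witness: 1817 is composite.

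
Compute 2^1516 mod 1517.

2^1 ≡ 2 (mod 1517)
2^2 ≡ 2^2 = 4 ≡ 4 (mod 1517)
2^4 ≡ 4^2 = 16 ≡ 16 (mod 1517)
2^8 ≡ 16^2 = 256 ≡ 256 (mod 1517)
2^16 ≡ 256^2 = 65536 ≡ 305 (mod 1517)
2^32 ≡ 305^2 = 93025 ≡ 488 (mod 1517)
2^64 ≡ 488^2 = 238144 ≡ 1492 (mod 1517)
2^128 ≡ 1492^2 = 2226064 ≡ 625 (mod 1517)
2^256 ≡ 625^2 = 390625 ≡ 756 (mod 1517)
2^512 ≡ 756^2 = 571536 ≡ 1144 (mod 1517)
2^1024 ≡ 1144^2 = 1308736 ≡ 1082 (mod 1517)
1516 = 1024 + 256 + 128 + 64 + 32 + 8 + 4 in binary powers of 2.
So 2^1516 ≡ 1082 · 756 · 625 · 1492 · 488 · 256 · 16 ≡ 756 (mod 1517).
Since 756 ≠ 1, base 2 is a Fermat witness: 1517 is composite.

756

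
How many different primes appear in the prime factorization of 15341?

15341 = 23^2 · 29
15341 = 23^2 · 29, which has 2 distinct prime factors.

2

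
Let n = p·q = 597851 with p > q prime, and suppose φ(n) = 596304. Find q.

φ(n) = (p−1)(q−1) = n − (p+q) + 1, so p + q = 597851 − 596304 + 1 = 1548.
p and q are the roots of t² − 1548t + 597851 = 0.
Discriminant: 1548² − 4·597851 = 2396304 − 2391404 = 4900; √4900 = 70.
q = (1548 − 70)/2 = 739, p = (1548 + 70)/2 = 809.
Check: 739 · 809 = 597851.

739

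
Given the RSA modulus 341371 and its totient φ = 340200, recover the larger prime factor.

φ(n) = (p−1)(q−1) = n − (p+q) + 1, so p + q = 341371 − 340200 + 1 = 1172.
p and q are the roots of t² − 1172t + 341371 = 0.
Discriminant: 1172² − 4·341371 = 1373584 − 1365484 = 8100; √8100 = 90.
q = (1172 − 90)/2 = 541, p = (1172 + 90)/2 = 631.
Check: 541 · 631 = 341371.

631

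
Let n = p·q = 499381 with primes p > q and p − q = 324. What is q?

Since p = q + 324, we have 499381 = q(q + 324), so q² + 324q − 499381 = 0.
Discriminant: 324² + 4·499381 = 104976 + 1997524 = 2102500; √2102500 = 1450.
q = (−324 + 1450)/2 = 563, and p = q + 324 = 887.
Check: 563 · 887 = 499381.

563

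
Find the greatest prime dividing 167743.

83

167743 = 43 · 3901
3901 = 47 · 83
83 is prime.
So 167743 = 43 · 47 · 83; the largest prime factor is 83.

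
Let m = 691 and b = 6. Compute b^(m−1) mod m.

1

6^1 ≡ 6 (mod 691)
6^2 ≡ 6^2 = 36 ≡ 36 (mod 691)
6^4 ≡ 36^2 = 1296 ≡ 605 (mod 691)
6^8 ≡ 605^2 = 366025 ≡ 486 (mod 691)
6^16 ≡ 486^2 = 236196 ≡ 565 (mod 691)
6^32 ≡ 565^2 = 319225 ≡ 674 (mod 691)
6^64 ≡ 674^2 = 454276 ≡ 289 (mod 691)
6^128 ≡ 289^2 = 83521 ≡ 601 (mod 691)
6^256 ≡ 601^2 = 361201 ≡ 499 (mod 691)
6^512 ≡ 499^2 = 249001 ≡ 241 (mod 691)
690 = 512 + 128 + 32 + 16 + 2 in binary powers of 2.
So 6^690 ≡ 241 · 601 · 674 · 565 · 36 ≡ 1 (mod 691).
Since the result is 1, base 6 gives no evidence that 691 is composite.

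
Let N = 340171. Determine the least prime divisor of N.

340171 is odd.
Digit sum 16, not divisible by 3.
Ends in 1: not divisible by 5.
7: 340171 = 7·48595 + 6
11: 340171 = 11·30924 + 7
13: 340171 = 13·26167

13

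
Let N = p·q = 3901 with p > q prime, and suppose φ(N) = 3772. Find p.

83

φ(n) = (p−1)(q−1) = n − (p+q) + 1, so p + q = 3901 − 3772 + 1 = 130.
p and q are the roots of t² − 130t + 3901 = 0.
Discriminant: 130² − 4·3901 = 16900 − 15604 = 1296; √1296 = 36.
q = (130 − 36)/2 = 47, p = (130 + 36)/2 = 83.
Check: 47 · 83 = 3901.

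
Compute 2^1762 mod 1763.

742

2^1 ≡ 2 (mod 1763)
2^2 ≡ 2^2 = 4 ≡ 4 (mod 1763)
2^4 ≡ 4^2 = 16 ≡ 16 (mod 1763)
2^8 ≡ 16^2 = 256 ≡ 256 (mod 1763)
2^16 ≡ 256^2 = 65536 ≡ 305 (mod 1763)
2^32 ≡ 305^2 = 93025 ≡ 1349 (mod 1763)
2^64 ≡ 1349^2 = 1819801 ≡ 385 (mod 1763)
2^128 ≡ 385^2 = 148225 ≡ 133 (mod 1763)
2^256 ≡ 133^2 = 17689 ≡ 59 (mod 1763)
2^512 ≡ 59^2 = 3481 ≡ 1718 (mod 1763)
2^1024 ≡ 1718^2 = 2951524 ≡ 262 (mod 1763)
1762 = 1024 + 512 + 128 + 64 + 32 + 2 in binary powers of 2.
So 2^1762 ≡ 262 · 1718 · 133 · 385 · 1349 · 4 ≡ 742 (mod 1763).
Since 742 ≠ 1, base 2 is a Fermat witness: 1763 is composite.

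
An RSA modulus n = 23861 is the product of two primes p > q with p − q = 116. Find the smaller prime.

Since p = q + 116, we have 23861 = q(q + 116), so q² + 116q − 23861 = 0.
Discriminant: 116² + 4·23861 = 13456 + 95444 = 108900; √108900 = 330.
q = (−116 + 330)/2 = 107, and p = q + 116 = 223.
Check: 107 · 223 = 23861.

107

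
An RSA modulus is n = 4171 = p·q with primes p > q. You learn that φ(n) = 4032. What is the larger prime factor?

97

φ(n) = (p−1)(q−1) = n − (p+q) + 1, so p + q = 4171 − 4032 + 1 = 140.
p and q are the roots of t² − 140t + 4171 = 0.
Discriminant: 140² − 4·4171 = 19600 − 16684 = 2916; √2916 = 54.
q = (140 − 54)/2 = 43, p = (140 + 54)/2 = 97.
Check: 43 · 97 = 4171.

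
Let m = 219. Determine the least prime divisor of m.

219 is odd.
Digit sum 12, divisible by 3.

3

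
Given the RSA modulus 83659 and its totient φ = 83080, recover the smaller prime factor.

269

φ(n) = (p−1)(q−1) = n − (p+q) + 1, so p + q = 83659 − 83080 + 1 = 580.
p and q are the roots of t² − 580t + 83659 = 0.
Discriminant: 580² − 4·83659 = 336400 − 334636 = 1764; √1764 = 42.
q = (580 − 42)/2 = 269, p = (580 + 42)/2 = 311.
Check: 269 · 311 = 83659.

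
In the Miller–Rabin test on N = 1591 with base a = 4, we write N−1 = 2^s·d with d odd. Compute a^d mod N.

1591 − 1 = 1590 = 2^1 · 795, so d = 795.
4^1 ≡ 4 (mod 1591)
4^2 ≡ 4^2 = 16 ≡ 16 (mod 1591)
4^4 ≡ 16^2 = 256 ≡ 256 (mod 1591)
4^8 ≡ 256^2 = 65536 ≡ 305 (mod 1591)
4^16 ≡ 305^2 = 93025 ≡ 747 (mod 1591)
4^32 ≡ 747^2 = 558009 ≡ 1159 (mod 1591)
4^64 ≡ 1159^2 = 1343281 ≡ 477 (mod 1591)
4^128 ≡ 477^2 = 227529 ≡ 16 (mod 1591)
4^256 ≡ 16^2 = 256 ≡ 256 (mod 1591)
4^512 ≡ 256^2 = 65536 ≡ 305 (mod 1591)
795 = 512 + 256 + 16 + 8 + 2 + 1 in binary powers of 2.
So 4^795 ≡ 305 · 256 · 747 · 305 · 16 · 4 ≡ 471 (mod 1591).
Squaring chain: 471; never reaches −1, so base 4 is a Miller–Rabin witness that 1591 is composite.

471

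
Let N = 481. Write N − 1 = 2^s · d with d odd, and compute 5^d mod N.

177

481 − 1 = 480 = 2^5 · 15, so d = 15.
5^1 ≡ 5 (mod 481)
5^2 ≡ 5^2 = 25 ≡ 25 (mod 481)
5^4 ≡ 25^2 = 625 ≡ 144 (mod 481)
5^8 ≡ 144^2 = 20736 ≡ 53 (mod 481)
15 = 8 + 4 + 2 + 1 in binary powers of 2.
So 5^15 ≡ 53 · 144 · 25 · 5 ≡ 177 (mod 481).
Squaring chain: 177 → 64 → 248 → 417 → 248; never reaches −1, so base 5 is a Miller–Rabin witness that 481 is composite.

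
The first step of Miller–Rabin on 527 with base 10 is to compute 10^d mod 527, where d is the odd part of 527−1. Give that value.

107

527 − 1 = 526 = 2^1 · 263, so d = 263.
10^1 ≡ 10 (mod 527)
10^2 ≡ 10^2 = 100 ≡ 100 (mod 527)
10^4 ≡ 100^2 = 10000 ≡ 514 (mod 527)
10^8 ≡ 514^2 = 264196 ≡ 169 (mod 527)
10^16 ≡ 169^2 = 28561 ≡ 103 (mod 527)
10^32 ≡ 103^2 = 10609 ≡ 69 (mod 527)
10^64 ≡ 69^2 = 4761 ≡ 18 (mod 527)
10^128 ≡ 18^2 = 324 ≡ 324 (mod 527)
10^256 ≡ 324^2 = 104976 ≡ 103 (mod 527)
263 = 256 + 4 + 2 + 1 in binary powers of 2.
So 10^263 ≡ 103 · 514 · 100 · 10 ≡ 107 (mod 527).
Squaring chain: 107; never reaches −1, so base 10 is a Miller–Rabin witness that 527 is composite.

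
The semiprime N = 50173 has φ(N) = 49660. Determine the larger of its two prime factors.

383

φ(n) = (p−1)(q−1) = n − (p+q) + 1, so p + q = 50173 − 49660 + 1 = 514.
p and q are the roots of t² − 514t + 50173 = 0.
Discriminant: 514² − 4·50173 = 264196 − 200692 = 63504; √63504 = 252.
q = (514 − 252)/2 = 131, p = (514 + 252)/2 = 383.
Check: 131 · 383 = 50173.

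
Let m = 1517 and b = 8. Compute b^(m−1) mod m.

8^1 ≡ 8 (mod 1517)
8^2 ≡ 8^2 = 64 ≡ 64 (mod 1517)
8^4 ≡ 64^2 = 4096 ≡ 1062 (mod 1517)
8^8 ≡ 1062^2 = 1127844 ≡ 713 (mod 1517)
8^16 ≡ 713^2 = 508369 ≡ 174 (mod 1517)
8^32 ≡ 174^2 = 30276 ≡ 1453 (mod 1517)
8^64 ≡ 1453^2 = 2111209 ≡ 1062 (mod 1517)
8^128 ≡ 1062^2 = 1127844 ≡ 713 (mod 1517)
8^256 ≡ 713^2 = 508369 ≡ 174 (mod 1517)
8^512 ≡ 174^2 = 30276 ≡ 1453 (mod 1517)
8^1024 ≡ 1453^2 = 2111209 ≡ 1062 (mod 1517)
1516 = 1024 + 256 + 128 + 64 + 32 + 8 + 4 in binary powers of 2.
So 8^1516 ≡ 1062 · 174 · 713 · 1062 · 1453 · 713 · 1062 ≡ 174 (mod 1517).
Since 174 ≠ 1, base 8 is a Fermat witness: 1517 is composite.

174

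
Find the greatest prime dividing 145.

145 = 5 · 29
29 is prime.
So 145 = 5 · 29; the largest prime factor is 29.

29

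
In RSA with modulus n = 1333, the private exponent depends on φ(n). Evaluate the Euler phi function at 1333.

1260

Factor: 1333 = 31 · 43.
φ(1333) = (31−1) · (43−1) = 30 · 42 = 1260.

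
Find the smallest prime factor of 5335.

5

5335 is odd.
Digit sum 16, not divisible by 3.
Ends in 5: divisible by 5.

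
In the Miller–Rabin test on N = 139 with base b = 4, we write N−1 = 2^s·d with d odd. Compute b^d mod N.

139 − 1 = 138 = 2^1 · 69, so d = 69.
4^1 ≡ 4 (mod 139)
4^2 ≡ 4^2 = 16 ≡ 16 (mod 139)
4^4 ≡ 16^2 = 256 ≡ 117 (mod 139)
4^8 ≡ 117^2 = 13689 ≡ 67 (mod 139)
4^16 ≡ 67^2 = 4489 ≡ 41 (mod 139)
4^32 ≡ 41^2 = 1681 ≡ 13 (mod 139)
4^64 ≡ 13^2 = 169 ≡ 30 (mod 139)
69 = 64 + 4 + 1 in binary powers of 2.
So 4^69 ≡ 30 · 117 · 4 ≡ 1 (mod 139).
Since 4^d ≡ 1 (mod 139), base 4 does not prove 139 composite.

1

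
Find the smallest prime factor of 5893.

71

5893 is odd.
Digit sum 25, not divisible by 3.
Ends in 3: not divisible by 5.
7: 5893 = 7·841 + 6
11: 5893 = 11·535 + 8
13: 5893 = 13·453 + 4
17: 5893 = 17·346 + 11
19: 5893 = 19·310 + 3
23: 5893 = 23·256 + 5
29: 5893 = 29·203 + 6
31: 5893 = 31·190 + 3
37: 5893 = 37·159 + 10
41: 5893 = 41·143 + 30
43: 5893 = 43·137 + 2
47: 5893 = 47·125 + 18
53: 5893 = 53·111 + 10
59: 5893 = 59·99 + 52
61: 5893 = 61·96 + 37
67: 5893 = 67·87 + 64
71: 5893 = 71·83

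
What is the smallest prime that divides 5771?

29

5771 is odd.
Digit sum 20, not divisible by 3.
Ends in 1: not divisible by 5.
7: 5771 = 7·824 + 3
11: 5771 = 11·524 + 7
13: 5771 = 13·443 + 12
17: 5771 = 17·339 + 8
19: 5771 = 19·303 + 14
23: 5771 = 23·250 + 21
29: 5771 = 29·199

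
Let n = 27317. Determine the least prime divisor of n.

59

27317 is odd.
Digit sum 20, not divisible by 3.
Ends in 7: not divisible by 5.
7: 27317 = 7·3902 + 3
11: 27317 = 11·2483 + 4
13: 27317 = 13·2101 + 4
17: 27317 = 17·1606 + 15
19: 27317 = 19·1437 + 14
23: 27317 = 23·1187 + 16
29: 27317 = 29·941 + 28
31: 27317 = 31·881 + 6
37: 27317 = 37·738 + 11
41: 27317 = 41·666 + 11
43: 27317 = 43·635 + 12
47: 27317 = 47·581 + 10
53: 27317 = 53·515 + 22
59: 27317 = 59·463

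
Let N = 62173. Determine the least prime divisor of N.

79

62173 is odd.
Digit sum 19, not divisible by 3.
Ends in 3: not divisible by 5.
7: 62173 = 7·8881 + 6
11: 62173 = 11·5652 + 1
13: 62173 = 13·4782 + 7
17: 62173 = 17·3657 + 4
19: 62173 = 19·3272 + 5
23: 62173 = 23·2703 + 4
29: 62173 = 29·2143 + 26
31: 62173 = 31·2005 + 18
37: 62173 = 37·1680 + 13
41: 62173 = 41·1516 + 17
43: 62173 = 43·1445 + 38
47: 62173 = 47·1322 + 39
53: 62173 = 53·1173 + 4
59: 62173 = 59·1053 + 46
61: 62173 = 61·1019 + 14
67: 62173 = 67·927 + 64
71: 62173 = 71·875 + 48
73: 62173 = 73·851 + 50
79: 62173 = 79·787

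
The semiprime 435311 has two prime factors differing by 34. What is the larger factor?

677

Since p = q + 34, we have 435311 = q(q + 34), so q² + 34q − 435311 = 0.
Discriminant: 34² + 4·435311 = 1156 + 1741244 = 1742400; √1742400 = 1320.
q = (−34 + 1320)/2 = 643, and p = q + 34 = 677.
Check: 643 · 677 = 435311.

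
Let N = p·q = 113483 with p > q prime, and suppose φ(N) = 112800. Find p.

401

φ(n) = (p−1)(q−1) = n − (p+q) + 1, so p + q = 113483 − 112800 + 1 = 684.
p and q are the roots of t² − 684t + 113483 = 0.
Discriminant: 684² − 4·113483 = 467856 − 453932 = 13924; √13924 = 118.
q = (684 − 118)/2 = 283, p = (684 + 118)/2 = 401.
Check: 283 · 401 = 113483.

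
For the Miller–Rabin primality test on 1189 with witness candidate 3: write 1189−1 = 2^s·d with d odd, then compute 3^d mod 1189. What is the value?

1189 − 1 = 1188 = 2^2 · 297, so d = 297.
3^1 ≡ 3 (mod 1189)
3^2 ≡ 3^2 = 9 ≡ 9 (mod 1189)
3^4 ≡ 9^2 = 81 ≡ 81 (mod 1189)
3^8 ≡ 81^2 = 6561 ≡ 616 (mod 1189)
3^16 ≡ 616^2 = 379456 ≡ 165 (mod 1189)
3^32 ≡ 165^2 = 27225 ≡ 1067 (mod 1189)
3^64 ≡ 1067^2 = 1138489 ≡ 616 (mod 1189)
3^128 ≡ 616^2 = 379456 ≡ 165 (mod 1189)
3^256 ≡ 165^2 = 27225 ≡ 1067 (mod 1189)
297 = 256 + 32 + 8 + 1 in binary powers of 2.
So 3^297 ≡ 1067 · 1067 · 616 · 3 ≡ 495 (mod 1189).
Squaring chain: 495 → 91; never reaches −1, so base 3 is a Miller–Rabin witness that 1189 is composite.

495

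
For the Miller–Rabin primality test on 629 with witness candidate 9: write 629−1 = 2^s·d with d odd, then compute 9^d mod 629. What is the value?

629 − 1 = 628 = 2^2 · 157, so d = 157.
9^1 ≡ 9 (mod 629)
9^2 ≡ 9^2 = 81 ≡ 81 (mod 629)
9^4 ≡ 81^2 = 6561 ≡ 271 (mod 629)
9^8 ≡ 271^2 = 73441 ≡ 477 (mod 629)
9^16 ≡ 477^2 = 227529 ≡ 460 (mod 629)
9^32 ≡ 460^2 = 211600 ≡ 256 (mod 629)
9^64 ≡ 256^2 = 65536 ≡ 120 (mod 629)
9^128 ≡ 120^2 = 14400 ≡ 562 (mod 629)
157 = 128 + 16 + 8 + 4 + 1 in binary powers of 2.
So 9^157 ≡ 562 · 460 · 477 · 271 · 9 ≡ 382 (mod 629).
Squaring chain: 382 → 625; never reaches −1, so base 9 is a Miller–Rabin witness that 629 is composite.

382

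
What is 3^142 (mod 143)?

3^1 ≡ 3 (mod 143)
3^2 ≡ 3^2 = 9 ≡ 9 (mod 143)
3^4 ≡ 9^2 = 81 ≡ 81 (mod 143)
3^8 ≡ 81^2 = 6561 ≡ 126 (mod 143)
3^16 ≡ 126^2 = 15876 ≡ 3 (mod 143)
3^32 ≡ 3^2 = 9 ≡ 9 (mod 143)
3^64 ≡ 9^2 = 81 ≡ 81 (mod 143)
3^128 ≡ 81^2 = 6561 ≡ 126 (mod 143)
142 = 128 + 8 + 4 + 2 in binary powers of 2.
So 3^142 ≡ 126 · 126 · 81 · 9 ≡ 42 (mod 143).
Since 42 ≠ 1, base 3 is a Fermat witness: 143 is composite.

42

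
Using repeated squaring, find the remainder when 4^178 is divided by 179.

4^1 ≡ 4 (mod 179)
4^2 ≡ 4^2 = 16 ≡ 16 (mod 179)
4^4 ≡ 16^2 = 256 ≡ 77 (mod 179)
4^8 ≡ 77^2 = 5929 ≡ 22 (mod 179)
4^16 ≡ 22^2 = 484 ≡ 126 (mod 179)
4^32 ≡ 126^2 = 15876 ≡ 124 (mod 179)
4^64 ≡ 124^2 = 15376 ≡ 161 (mod 179)
4^128 ≡ 161^2 = 25921 ≡ 145 (mod 179)
178 = 128 + 32 + 16 + 2 in binary powers of 2.
So 4^178 ≡ 145 · 124 · 126 · 16 ≡ 1 (mod 179).
Since the result is 1, base 4 gives no evidence that 179 is composite.

1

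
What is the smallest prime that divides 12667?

53

12667 is odd.
Digit sum 22, not divisible by 3.
Ends in 7: not divisible by 5.
7: 12667 = 7·1809 + 4
11: 12667 = 11·1151 + 6
13: 12667 = 13·974 + 5
17: 12667 = 17·745 + 2
19: 12667 = 19·666 + 13
23: 12667 = 23·550 + 17
29: 12667 = 29·436 + 23
31: 12667 = 31·408 + 19
37: 12667 = 37·342 + 13
41: 12667 = 41·308 + 39
43: 12667 = 43·294 + 25
47: 12667 = 47·269 + 24
53: 12667 = 53·239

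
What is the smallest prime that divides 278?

2

278 is even: 2 divides it.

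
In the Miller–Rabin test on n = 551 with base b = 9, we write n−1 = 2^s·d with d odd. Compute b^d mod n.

35

551 − 1 = 550 = 2^1 · 275, so d = 275.
9^1 ≡ 9 (mod 551)
9^2 ≡ 9^2 = 81 ≡ 81 (mod 551)
9^4 ≡ 81^2 = 6561 ≡ 500 (mod 551)
9^8 ≡ 500^2 = 250000 ≡ 397 (mod 551)
9^16 ≡ 397^2 = 157609 ≡ 23 (mod 551)
9^32 ≡ 23^2 = 529 ≡ 529 (mod 551)
9^64 ≡ 529^2 = 279841 ≡ 484 (mod 551)
9^128 ≡ 484^2 = 234256 ≡ 81 (mod 551)
9^256 ≡ 81^2 = 6561 ≡ 500 (mod 551)
275 = 256 + 16 + 2 + 1 in binary powers of 2.
So 9^275 ≡ 500 · 23 · 81 · 9 ≡ 35 (mod 551).
Squaring chain: 35; never reaches −1, so base 9 is a Miller–Rabin witness that 551 is composite.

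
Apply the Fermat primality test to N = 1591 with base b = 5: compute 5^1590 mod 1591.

1454

5^1 ≡ 5 (mod 1591)
5^2 ≡ 5^2 = 25 ≡ 25 (mod 1591)
5^4 ≡ 25^2 = 625 ≡ 625 (mod 1591)
5^8 ≡ 625^2 = 390625 ≡ 830 (mod 1591)
5^16 ≡ 830^2 = 688900 ≡ 1588 (mod 1591)
5^32 ≡ 1588^2 = 2521744 ≡ 9 (mod 1591)
5^64 ≡ 9^2 = 81 ≡ 81 (mod 1591)
5^128 ≡ 81^2 = 6561 ≡ 197 (mod 1591)
5^256 ≡ 197^2 = 38809 ≡ 625 (mod 1591)
5^512 ≡ 625^2 = 390625 ≡ 830 (mod 1591)
5^1024 ≡ 830^2 = 688900 ≡ 1588 (mod 1591)
1590 = 1024 + 512 + 32 + 16 + 4 + 2 in binary powers of 2.
So 5^1590 ≡ 1588 · 830 · 9 · 1588 · 625 · 25 ≡ 1454 (mod 1591).
Since 1454 ≠ 1, base 5 is a Fermat witness: 1591 is composite.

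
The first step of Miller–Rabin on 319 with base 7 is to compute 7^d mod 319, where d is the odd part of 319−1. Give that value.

74

319 − 1 = 318 = 2^1 · 159, so d = 159.
7^1 ≡ 7 (mod 319)
7^2 ≡ 7^2 = 49 ≡ 49 (mod 319)
7^4 ≡ 49^2 = 2401 ≡ 168 (mod 319)
7^8 ≡ 168^2 = 28224 ≡ 152 (mod 319)
7^16 ≡ 152^2 = 23104 ≡ 136 (mod 319)
7^32 ≡ 136^2 = 18496 ≡ 313 (mod 319)
7^64 ≡ 313^2 = 97969 ≡ 36 (mod 319)
7^128 ≡ 36^2 = 1296 ≡ 20 (mod 319)
159 = 128 + 16 + 8 + 4 + 2 + 1 in binary powers of 2.
So 7^159 ≡ 20 · 136 · 152 · 168 · 49 · 7 ≡ 74 (mod 319).
Squaring chain: 74; never reaches −1, so base 7 is a Miller–Rabin witness that 319 is composite.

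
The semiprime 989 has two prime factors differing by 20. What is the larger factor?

Since p = q + 20, we have 989 = q(q + 20), so q² + 20q − 989 = 0.
Discriminant: 20² + 4·989 = 400 + 3956 = 4356; √4356 = 66.
q = (−20 + 66)/2 = 23, and p = q + 20 = 43.
Check: 23 · 43 = 989.

43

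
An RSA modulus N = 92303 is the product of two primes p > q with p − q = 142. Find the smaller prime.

241

Since p = q + 142, we have 92303 = q(q + 142), so q² + 142q − 92303 = 0.
Discriminant: 142² + 4·92303 = 20164 + 369212 = 389376; √389376 = 624.
q = (−142 + 624)/2 = 241, and p = q + 142 = 383.
Check: 241 · 383 = 92303.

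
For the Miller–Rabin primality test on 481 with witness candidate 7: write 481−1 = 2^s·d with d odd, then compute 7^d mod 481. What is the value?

481 − 1 = 480 = 2^5 · 15, so d = 15.
7^1 ≡ 7 (mod 481)
7^2 ≡ 7^2 = 49 ≡ 49 (mod 481)
7^4 ≡ 49^2 = 2401 ≡ 477 (mod 481)
7^8 ≡ 477^2 = 227529 ≡ 16 (mod 481)
15 = 8 + 4 + 2 + 1 in binary powers of 2.
So 7^15 ≡ 16 · 477 · 49 · 7 ≡ 174 (mod 481).
Squaring chain: 174 → 454 → 248 → 417 → 248; never reaches −1, so base 7 is a Miller–Rabin witness that 481 is composite.

174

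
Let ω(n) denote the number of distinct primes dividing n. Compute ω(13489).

13489 = 7 · 1927
1927 = 41 · 47
13489 = 7 · 41 · 47, which has 3 distinct prime factors.

3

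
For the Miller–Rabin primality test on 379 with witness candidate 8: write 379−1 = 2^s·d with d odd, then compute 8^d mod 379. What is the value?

378

379 − 1 = 378 = 2^1 · 189, so d = 189.
8^1 ≡ 8 (mod 379)
8^2 ≡ 8^2 = 64 ≡ 64 (mod 379)
8^4 ≡ 64^2 = 4096 ≡ 306 (mod 379)
8^8 ≡ 306^2 = 93636 ≡ 23 (mod 379)
8^16 ≡ 23^2 = 529 ≡ 150 (mod 379)
8^32 ≡ 150^2 = 22500 ≡ 139 (mod 379)
8^64 ≡ 139^2 = 19321 ≡ 371 (mod 379)
8^128 ≡ 371^2 = 137641 ≡ 64 (mod 379)
189 = 128 + 32 + 16 + 8 + 4 + 1 in binary powers of 2.
So 8^189 ≡ 64 · 139 · 150 · 23 · 306 · 8 ≡ 378 (mod 379).
Since 8^d ≡ 378 (mod 379), base 8 does not prove 379 composite.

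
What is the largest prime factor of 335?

67

335 = 5 · 67
67 is prime.
So 335 = 5 · 67; the largest prime factor is 67.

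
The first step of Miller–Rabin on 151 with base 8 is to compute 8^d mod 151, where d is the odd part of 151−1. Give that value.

1

151 − 1 = 150 = 2^1 · 75, so d = 75.
8^1 ≡ 8 (mod 151)
8^2 ≡ 8^2 = 64 ≡ 64 (mod 151)
8^4 ≡ 64^2 = 4096 ≡ 19 (mod 151)
8^8 ≡ 19^2 = 361 ≡ 59 (mod 151)
8^16 ≡ 59^2 = 3481 ≡ 8 (mod 151)
8^32 ≡ 8^2 = 64 ≡ 64 (mod 151)
8^64 ≡ 64^2 = 4096 ≡ 19 (mod 151)
75 = 64 + 8 + 2 + 1 in binary powers of 2.
So 8^75 ≡ 19 · 59 · 64 · 8 ≡ 1 (mod 151).
Since 8^d ≡ 1 (mod 151), base 8 does not prove 151 composite.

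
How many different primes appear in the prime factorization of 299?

2

299 = 13 · 23
299 = 13 · 23, which has 2 distinct prime factors.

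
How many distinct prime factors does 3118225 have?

3118225 = 5^2 · 124729
124729 = 11 · 11339
11339 = 17 · 667
667 = 23 · 29
3118225 = 5^2 · 11 · 17 · 23 · 29, which has 5 distinct prime factors.

5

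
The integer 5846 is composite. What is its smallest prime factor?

2

5846 is even: 2 divides it.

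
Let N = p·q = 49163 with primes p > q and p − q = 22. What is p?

Since p = q + 22, we have 49163 = q(q + 22), so q² + 22q − 49163 = 0.
Discriminant: 22² + 4·49163 = 484 + 196652 = 197136; √197136 = 444.
q = (−22 + 444)/2 = 211, and p = q + 22 = 233.
Check: 211 · 233 = 49163.

233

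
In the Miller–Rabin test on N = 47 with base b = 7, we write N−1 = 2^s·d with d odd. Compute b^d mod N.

1

47 − 1 = 46 = 2^1 · 23, so d = 23.
7^1 ≡ 7 (mod 47)
7^2 ≡ 7^2 = 49 ≡ 2 (mod 47)
7^4 ≡ 2^2 = 4 ≡ 4 (mod 47)
7^8 ≡ 4^2 = 16 ≡ 16 (mod 47)
7^16 ≡ 16^2 = 256 ≡ 21 (mod 47)
23 = 16 + 4 + 2 + 1 in binary powers of 2.
So 7^23 ≡ 21 · 4 · 2 · 7 ≡ 1 (mod 47).
Since 7^d ≡ 1 (mod 47), base 7 does not prove 47 composite.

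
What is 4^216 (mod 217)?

190

4^1 ≡ 4 (mod 217)
4^2 ≡ 4^2 = 16 ≡ 16 (mod 217)
4^4 ≡ 16^2 = 256 ≡ 39 (mod 217)
4^8 ≡ 39^2 = 1521 ≡ 2 (mod 217)
4^16 ≡ 2^2 = 4 ≡ 4 (mod 217)
4^32 ≡ 4^2 = 16 ≡ 16 (mod 217)
4^64 ≡ 16^2 = 256 ≡ 39 (mod 217)
4^128 ≡ 39^2 = 1521 ≡ 2 (mod 217)
216 = 128 + 64 + 16 + 8 in binary powers of 2.
So 4^216 ≡ 2 · 39 · 4 · 2 ≡ 190 (mod 217).
Since 190 ≠ 1, base 4 is a Fermat witness: 217 is composite.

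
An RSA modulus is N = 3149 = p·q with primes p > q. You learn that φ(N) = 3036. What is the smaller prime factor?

φ(n) = (p−1)(q−1) = n − (p+q) + 1, so p + q = 3149 − 3036 + 1 = 114.
p and q are the roots of t² − 114t + 3149 = 0.
Discriminant: 114² − 4·3149 = 12996 − 12596 = 400; √400 = 20.
q = (114 − 20)/2 = 47, p = (114 + 20)/2 = 67.
Check: 47 · 67 = 3149.

47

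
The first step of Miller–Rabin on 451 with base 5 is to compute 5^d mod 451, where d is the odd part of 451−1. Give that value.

419

451 − 1 = 450 = 2^1 · 225, so d = 225.
5^1 ≡ 5 (mod 451)
5^2 ≡ 5^2 = 25 ≡ 25 (mod 451)
5^4 ≡ 25^2 = 625 ≡ 174 (mod 451)
5^8 ≡ 174^2 = 30276 ≡ 59 (mod 451)
5^16 ≡ 59^2 = 3481 ≡ 324 (mod 451)
5^32 ≡ 324^2 = 104976 ≡ 344 (mod 451)
5^64 ≡ 344^2 = 118336 ≡ 174 (mod 451)
5^128 ≡ 174^2 = 30276 ≡ 59 (mod 451)
225 = 128 + 64 + 32 + 1 in binary powers of 2.
So 5^225 ≡ 59 · 174 · 344 · 5 ≡ 419 (mod 451).
Squaring chain: 419; never reaches −1, so base 5 is a Miller–Rabin witness that 451 is composite.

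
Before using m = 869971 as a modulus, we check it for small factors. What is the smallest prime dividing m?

869971 is odd.
Digit sum 40, not divisible by 3.
Ends in 1: not divisible by 5.
7: 869971 = 7·124281 + 4
11: 869971 = 11·79088 + 3
13: 869971 = 13·66920 + 11
17: 869971 = 17·51174 + 13
19: 869971 = 19·45787 + 18
23: 869971 = 23·37824 + 19
29: 869971 = 29·29999

29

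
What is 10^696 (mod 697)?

10^1 ≡ 10 (mod 697)
10^2 ≡ 10^2 = 100 ≡ 100 (mod 697)
10^4 ≡ 100^2 = 10000 ≡ 242 (mod 697)
10^8 ≡ 242^2 = 58564 ≡ 16 (mod 697)
10^16 ≡ 16^2 = 256 ≡ 256 (mod 697)
10^32 ≡ 256^2 = 65536 ≡ 18 (mod 697)
10^64 ≡ 18^2 = 324 ≡ 324 (mod 697)
10^128 ≡ 324^2 = 104976 ≡ 426 (mod 697)
10^256 ≡ 426^2 = 181476 ≡ 256 (mod 697)
10^512 ≡ 256^2 = 65536 ≡ 18 (mod 697)
696 = 512 + 128 + 32 + 16 + 8 in binary powers of 2.
So 10^696 ≡ 18 · 426 · 18 · 256 · 16 ≡ 543 (mod 697).
Since 543 ≠ 1, base 10 is a Fermat witness: 697 is composite.

543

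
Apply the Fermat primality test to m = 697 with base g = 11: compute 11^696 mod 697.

11^1 ≡ 11 (mod 697)
11^2 ≡ 11^2 = 121 ≡ 121 (mod 697)
11^4 ≡ 121^2 = 14641 ≡ 4 (mod 697)
11^8 ≡ 4^2 = 16 ≡ 16 (mod 697)
11^16 ≡ 16^2 = 256 ≡ 256 (mod 697)
11^32 ≡ 256^2 = 65536 ≡ 18 (mod 697)
11^64 ≡ 18^2 = 324 ≡ 324 (mod 697)
11^128 ≡ 324^2 = 104976 ≡ 426 (mod 697)
11^256 ≡ 426^2 = 181476 ≡ 256 (mod 697)
11^512 ≡ 256^2 = 65536 ≡ 18 (mod 697)
696 = 512 + 128 + 32 + 16 + 8 in binary powers of 2.
So 11^696 ≡ 18 · 426 · 18 · 256 · 16 ≡ 543 (mod 697).
Since 543 ≠ 1, base 11 is a Fermat witness: 697 is composite.

543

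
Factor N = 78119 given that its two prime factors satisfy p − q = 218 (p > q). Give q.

Since p = q + 218, we have 78119 = q(q + 218), so q² + 218q − 78119 = 0.
Discriminant: 218² + 4·78119 = 47524 + 312476 = 360000; √360000 = 600.
q = (−218 + 600)/2 = 191, and p = q + 218 = 409.
Check: 191 · 409 = 78119.

191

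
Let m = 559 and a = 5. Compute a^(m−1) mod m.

5^1 ≡ 5 (mod 559)
5^2 ≡ 5^2 = 25 ≡ 25 (mod 559)
5^4 ≡ 25^2 = 625 ≡ 66 (mod 559)
5^8 ≡ 66^2 = 4356 ≡ 443 (mod 559)
5^16 ≡ 443^2 = 196249 ≡ 40 (mod 559)
5^32 ≡ 40^2 = 1600 ≡ 482 (mod 559)
5^64 ≡ 482^2 = 232324 ≡ 339 (mod 559)
5^128 ≡ 339^2 = 114921 ≡ 326 (mod 559)
5^256 ≡ 326^2 = 106276 ≡ 66 (mod 559)
5^512 ≡ 66^2 = 4356 ≡ 443 (mod 559)
558 = 512 + 32 + 8 + 4 + 2 in binary powers of 2.
So 5^558 ≡ 443 · 482 · 443 · 66 · 25 ≡ 428 (mod 559).
Since 428 ≠ 1, base 5 is a Fermat witness: 559 is composite.

428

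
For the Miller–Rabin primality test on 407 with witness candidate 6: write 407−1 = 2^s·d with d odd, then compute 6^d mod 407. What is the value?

407 − 1 = 406 = 2^1 · 203, so d = 203.
6^1 ≡ 6 (mod 407)
6^2 ≡ 6^2 = 36 ≡ 36 (mod 407)
6^4 ≡ 36^2 = 1296 ≡ 75 (mod 407)
6^8 ≡ 75^2 = 5625 ≡ 334 (mod 407)
6^16 ≡ 334^2 = 111556 ≡ 38 (mod 407)
6^32 ≡ 38^2 = 1444 ≡ 223 (mod 407)
6^64 ≡ 223^2 = 49729 ≡ 75 (mod 407)
6^128 ≡ 75^2 = 5625 ≡ 334 (mod 407)
203 = 128 + 64 + 8 + 2 + 1 in binary powers of 2.
So 6^203 ≡ 334 · 75 · 334 · 36 · 6 ≡ 216 (mod 407).
Squaring chain: 216; never reaches −1, so base 6 is a Miller–Rabin witness that 407 is composite.

216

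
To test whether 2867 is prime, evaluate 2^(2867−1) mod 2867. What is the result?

1015

2^1 ≡ 2 (mod 2867)
2^2 ≡ 2^2 = 4 ≡ 4 (mod 2867)
2^4 ≡ 4^2 = 16 ≡ 16 (mod 2867)
2^8 ≡ 16^2 = 256 ≡ 256 (mod 2867)
2^16 ≡ 256^2 = 65536 ≡ 2462 (mod 2867)
2^32 ≡ 2462^2 = 6061444 ≡ 606 (mod 2867)
2^64 ≡ 606^2 = 367236 ≡ 260 (mod 2867)
2^128 ≡ 260^2 = 67600 ≡ 1659 (mod 2867)
2^256 ≡ 1659^2 = 2752281 ≡ 2828 (mod 2867)
2^512 ≡ 2828^2 = 7997584 ≡ 1521 (mod 2867)
2^1024 ≡ 1521^2 = 2313441 ≡ 2639 (mod 2867)
2^2048 ≡ 2639^2 = 6964321 ≡ 378 (mod 2867)
2866 = 2048 + 512 + 256 + 32 + 16 + 2 in binary powers of 2.
So 2^2866 ≡ 378 · 1521 · 2828 · 606 · 2462 · 4 ≡ 1015 (mod 2867).
Since 1015 ≠ 1, base 2 is a Fermat witness: 2867 is composite.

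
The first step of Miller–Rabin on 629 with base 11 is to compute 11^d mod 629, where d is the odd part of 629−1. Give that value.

629 − 1 = 628 = 2^2 · 157, so d = 157.
11^1 ≡ 11 (mod 629)
11^2 ≡ 11^2 = 121 ≡ 121 (mod 629)
11^4 ≡ 121^2 = 14641 ≡ 174 (mod 629)
11^8 ≡ 174^2 = 30276 ≡ 84 (mod 629)
11^16 ≡ 84^2 = 7056 ≡ 137 (mod 629)
11^32 ≡ 137^2 = 18769 ≡ 528 (mod 629)
11^64 ≡ 528^2 = 278784 ≡ 137 (mod 629)
11^128 ≡ 137^2 = 18769 ≡ 528 (mod 629)
157 = 128 + 16 + 8 + 4 + 1 in binary powers of 2.
So 11^157 ≡ 528 · 137 · 84 · 174 · 11 ≡ 381 (mod 629).
Squaring chain: 381 → 491; never reaches −1, so base 11 is a Miller–Rabin witness that 629 is composite.

381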